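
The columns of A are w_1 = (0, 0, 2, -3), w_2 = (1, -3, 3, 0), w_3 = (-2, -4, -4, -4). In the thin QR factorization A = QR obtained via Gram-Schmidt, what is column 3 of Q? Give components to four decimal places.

q_1 = w_1/‖w_1‖ = (0, 0, 2, -3)/3.6056 = (0.0000, 0.0000, 0.5547, -0.8321).
r_{12} = q_1·w_2 = 1.6641.
u_2 = w_2 − 1.6641·q_1 = (1.0000, -3.0000, 2.0769, 1.3846).
‖u_2‖ = 4.0287, so q_2 = (0.2482, -0.7446, 0.5155, 0.3437).
r_{13} = q_1·w_3 = 1.1094; r_{23} = q_2·w_3 = -0.9547.
u_3 = w_3 − 1.1094·q_1 + 0.9547·q_2 = (-1.7630, -4.7109, -4.1232, -2.7488).
‖u_3‖ = 7.0610, so q_3 = (-0.2497, -0.6672, -0.5839, -0.3893).

q_3 = (-0.2497, -0.6672, -0.5839, -0.3893)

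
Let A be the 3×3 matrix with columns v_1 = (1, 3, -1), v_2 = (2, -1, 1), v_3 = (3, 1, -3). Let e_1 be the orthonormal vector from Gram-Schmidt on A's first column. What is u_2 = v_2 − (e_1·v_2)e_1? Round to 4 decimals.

u_2 = (2.1818, -0.4545, 0.8182)

v_1 = (1, 3, -1); ‖v_1‖ = 3.3166, so e_1 = (0.3015, 0.9045, -0.3015).
e_1·v_2 = 0.3015·2 + 0.9045·(-1) + (-0.3015)·1 = -0.6030.
u_2 = v_2 + 0.6030·e_1 = (2.1818, -0.4545, 0.8182).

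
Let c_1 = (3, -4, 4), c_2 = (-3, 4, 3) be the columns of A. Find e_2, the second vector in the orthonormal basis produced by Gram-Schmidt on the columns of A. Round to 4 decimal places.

c_1 = (3, -4, 4); ‖c_1‖ = 6.4031, so e_1 = (0.4685, -0.6247, 0.6247).
e_1·c_2 = 0.4685·(-3) + (-0.6247)·4 + 0.6247·3 = -2.0303.
u_2 = c_2 + 2.0303·e_1 = (-2.0488, 2.7317, 4.2683).
‖u_2‖ = 5.4661, so e_2 = (-0.3748, 0.4998, 0.7809).

e_2 = (-0.3748, 0.4998, 0.7809)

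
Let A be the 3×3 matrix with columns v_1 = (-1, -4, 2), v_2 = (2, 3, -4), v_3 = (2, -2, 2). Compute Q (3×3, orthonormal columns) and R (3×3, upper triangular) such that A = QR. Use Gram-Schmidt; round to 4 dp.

v_1 = (-1, -4, 2); ‖v_1‖ = 4.5826, so q_1 = (-0.2182, -0.8729, 0.4364).
q_1·v_2 = (-0.2182)·2 + (-0.8729)·3 + 0.4364·(-4) = -4.8008.
u_2 = v_2 + 4.8008·q_1 = (0.9524, -1.1905, -1.9048).
‖u_2‖ = 2.4398, so q_2 = (0.3904, -0.4880, -0.7807).
q_1·v_3 = (-0.2182)·2 + (-0.8729)·(-2) + 0.4364·2 = 2.1822; q_2·v_3 = 0.3904·2 + (-0.4880)·(-2) + (-0.7807)·2 = 0.1952.
u_3 = v_3 − 2.1822·q_1 − 0.1952·q_2 = (2.4000, 0.0000, 1.2000).
‖u_3‖ = 2.6833, so q_3 = (0.8944, 0.0000, 0.4472).

Q = [[-0.2182, 0.3904, 0.8944], [-0.8729, -0.4880, 0.0000], [0.4364, -0.7807, 0.4472]], R = [[4.5826, -4.8008, 2.1822], [0.0000, 2.4398, 0.1952], [0.0000, 0.0000, 2.6833]]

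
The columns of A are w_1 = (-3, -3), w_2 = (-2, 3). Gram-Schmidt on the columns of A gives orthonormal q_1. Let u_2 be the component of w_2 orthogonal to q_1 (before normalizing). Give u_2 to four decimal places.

q_1 = w_1/‖w_1‖ = (-3, -3)/4.2426 = (-0.7071, -0.7071).
r_{12} = q_1·w_2 = -0.7071.
u_2 = w_2 + 0.7071·q_1 = (-2.5000, 2.5000).

u_2 = (-2.5000, 2.5000)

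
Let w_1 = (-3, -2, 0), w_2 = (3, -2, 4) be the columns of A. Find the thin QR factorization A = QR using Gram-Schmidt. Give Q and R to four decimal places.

q_1 = w_1/‖w_1‖ = (-3, -2, 0)/3.6056 = (-0.8321, -0.5547, 0.0000).
r_{12} = q_1·w_2 = -1.3868.
u_2 = w_2 + 1.3868·q_1 = (1.8462, -2.7692, 4.0000).
‖u_2‖ = 5.2035, so q_2 = (0.3548, -0.5322, 0.7687).

Q = [[-0.8321, 0.3548], [-0.5547, -0.5322], [0.0000, 0.7687]], R = [[3.6056, -1.3868], [0.0000, 5.2035]]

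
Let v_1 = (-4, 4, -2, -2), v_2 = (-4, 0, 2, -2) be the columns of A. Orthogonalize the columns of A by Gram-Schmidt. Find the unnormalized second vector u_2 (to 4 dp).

e_1 = v_1/‖v_1‖ = (-4, 4, -2, -2)/6.3246 = (-0.6325, 0.6325, -0.3162, -0.3162).
r_{12} = e_1·v_2 = 2.5298.
u_2 = v_2 − 2.5298·e_1 = (-2.4000, -1.6000, 2.8000, -1.2000).

u_2 = (-2.4000, -1.6000, 2.8000, -1.2000)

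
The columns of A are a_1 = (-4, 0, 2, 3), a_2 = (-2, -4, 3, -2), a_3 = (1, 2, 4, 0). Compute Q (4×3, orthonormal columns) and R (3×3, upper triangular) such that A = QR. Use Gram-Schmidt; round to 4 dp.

Q = [[-0.7428, -0.1616, 0.3491], [0.0000, -0.7208, 0.4683], [0.3714, 0.4412, 0.8083], [0.5571, -0.5096, -0.0733]], R = [[5.3852, 1.4856, 0.7428], [0.0000, 5.5492, 0.1616], [0.0000, 0.0000, 4.5191]]

a_1 = (-4, 0, 2, 3); ‖a_1‖ = 5.3852, so e_1 = (-0.7428, 0.0000, 0.3714, 0.5571).
e_1·a_2 = (-0.7428)·(-2) + 0.0000·(-4) + 0.3714·3 + 0.5571·(-2) = 1.4856.
u_2 = a_2 − 1.4856·e_1 = (-0.8966, -4.0000, 2.4483, -2.8276).
‖u_2‖ = 5.5492, so e_2 = (-0.1616, -0.7208, 0.4412, -0.5096).
e_1·a_3 = (-0.7428)·1 + 0.0000·2 + 0.3714·4 + 0.5571·0 = 0.7428; e_2·a_3 = (-0.1616)·1 + (-0.7208)·2 + 0.4412·4 + (-0.5096)·0 = 0.1616.
u_3 = a_3 − 0.7428·e_1 − 0.1616·e_2 = (1.5778, 2.1165, 3.6529, -0.3315).
‖u_3‖ = 4.5191, so e_3 = (0.3491, 0.4683, 0.8083, -0.0733).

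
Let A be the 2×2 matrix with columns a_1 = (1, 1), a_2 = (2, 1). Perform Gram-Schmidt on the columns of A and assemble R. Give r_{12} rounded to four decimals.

r_{12} = 2.1213

a_1 = (1, 1); ‖a_1‖ = 1.4142, so e_1 = (0.7071, 0.7071).
r_{12} = e_1·a_2 = 2.1213.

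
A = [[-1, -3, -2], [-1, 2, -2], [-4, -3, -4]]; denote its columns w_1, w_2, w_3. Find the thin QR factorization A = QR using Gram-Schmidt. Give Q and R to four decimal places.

Q = [[-0.2357, -0.6414, -0.7301], [-0.2357, 0.7666, -0.5974], [-0.9428, -0.0313, 0.3319]], R = [[4.2426, 3.0641, 4.7140], [0.0000, 3.5512, -0.1252], [0.0000, 0.0000, 1.3274]]

w_1 = (-1, -1, -4); ‖w_1‖ = 4.2426, so e_1 = (-0.2357, -0.2357, -0.9428).
e_1·w_2 = (-0.2357)·(-3) + (-0.2357)·2 + (-0.9428)·(-3) = 3.0641.
u_2 = w_2 − 3.0641·e_1 = (-2.2778, 2.7222, -0.1111).
‖u_2‖ = 3.5512, so e_2 = (-0.6414, 0.7666, -0.0313).
e_1·w_3 = (-0.2357)·(-2) + (-0.2357)·(-2) + (-0.9428)·(-4) = 4.7140; e_2·w_3 = (-0.6414)·(-2) + 0.7666·(-2) + (-0.0313)·(-4) = -0.1252.
u_3 = w_3 − 4.7140·e_1 + 0.1252·e_2 = (-0.9692, -0.7930, 0.4405).
‖u_3‖ = 1.3274, so e_3 = (-0.7301, -0.5974, 0.3319).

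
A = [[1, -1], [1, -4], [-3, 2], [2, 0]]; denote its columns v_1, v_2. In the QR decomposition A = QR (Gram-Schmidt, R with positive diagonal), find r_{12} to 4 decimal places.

v_1 = (1, 1, -3, 2); ‖v_1‖ = 3.8730, so e_1 = (0.2582, 0.2582, -0.7746, 0.5164).
r_{12} = e_1·v_2 = -2.8402.

r_{12} = -2.8402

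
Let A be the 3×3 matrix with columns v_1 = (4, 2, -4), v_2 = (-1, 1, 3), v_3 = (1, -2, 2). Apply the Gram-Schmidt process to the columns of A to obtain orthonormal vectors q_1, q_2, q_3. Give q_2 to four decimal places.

q_2 = (0.2357, 0.7542, 0.6128)

v_1 = (4, 2, -4); ‖v_1‖ = 6.0000, so q_1 = (0.6667, 0.3333, -0.6667).
q_1·v_2 = 0.6667·(-1) + 0.3333·1 + (-0.6667)·3 = -2.3333.
u_2 = v_2 + 2.3333·q_1 = (0.5556, 1.7778, 1.4444).
‖u_2‖ = 2.3570, so q_2 = (0.2357, 0.7542, 0.6128).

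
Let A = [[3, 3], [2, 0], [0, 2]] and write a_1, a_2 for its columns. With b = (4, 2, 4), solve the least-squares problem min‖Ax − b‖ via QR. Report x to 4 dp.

x = (0.3182, 1.3182)

a_1 = (3, 2, 0); ‖a_1‖ = 3.6056, so e_1 = (0.8321, 0.5547, 0.0000).
e_1·a_2 = 0.8321·3 + 0.5547·0 + 0.0000·2 = 2.4962.
u_2 = a_2 − 2.4962·e_1 = (0.9231, -1.3846, 2.0000).
‖u_2‖ = 2.6018, so e_2 = (0.3548, -0.5322, 0.7687).
Qᵀb = (4.4376, 3.4296).
Back-substitute: x_2 = 3.4296/2.6018 = 1.3182.
x_1 = (4.4376 − 2.4962·1.3182)/3.6056 = 0.3182.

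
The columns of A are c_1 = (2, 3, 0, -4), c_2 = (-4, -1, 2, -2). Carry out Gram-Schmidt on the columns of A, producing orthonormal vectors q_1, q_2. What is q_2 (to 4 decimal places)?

q_2 = (-0.7634, -0.1388, 0.4025, -0.4858)

q_1 = c_1/‖c_1‖ = (2, 3, 0, -4)/5.3852 = (0.3714, 0.5571, 0.0000, -0.7428).
r_{12} = q_1·c_2 = -0.5571.
u_2 = c_2 + 0.5571·q_1 = (-3.7931, -0.6897, 2.0000, -2.4138).
‖u_2‖ = 4.9689, so q_2 = (-0.7634, -0.1388, 0.4025, -0.4858).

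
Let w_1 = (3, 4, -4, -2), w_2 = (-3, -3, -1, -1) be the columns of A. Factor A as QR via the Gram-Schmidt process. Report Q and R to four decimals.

Q = [[0.4472, -0.5164], [0.5963, -0.4303], [-0.5963, -0.6025], [-0.2981, -0.4303]], R = [[6.7082, -2.2361], [0.0000, 3.8730]]

w_1 = (3, 4, -4, -2); ‖w_1‖ = 6.7082, so q_1 = (0.4472, 0.5963, -0.5963, -0.2981).
q_1·w_2 = 0.4472·(-3) + 0.5963·(-3) + (-0.5963)·(-1) + (-0.2981)·(-1) = -2.2361.
u_2 = w_2 + 2.2361·q_1 = (-2.0000, -1.6667, -2.3333, -1.6667).
‖u_2‖ = 3.8730, so q_2 = (-0.5164, -0.4303, -0.6025, -0.4303).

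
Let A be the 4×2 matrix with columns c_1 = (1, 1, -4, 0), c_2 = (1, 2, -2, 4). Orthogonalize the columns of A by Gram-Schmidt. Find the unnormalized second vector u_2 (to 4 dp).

u_2 = (0.3889, 1.3889, 0.4444, 4.0000)

c_1 = (1, 1, -4, 0); ‖c_1‖ = 4.2426, so q_1 = (0.2357, 0.2357, -0.9428, 0.0000).
q_1·c_2 = 0.2357·1 + 0.2357·2 + (-0.9428)·(-2) + 0.0000·4 = 2.5927.
u_2 = c_2 − 2.5927·q_1 = (0.3889, 1.3889, 0.4444, 4.0000).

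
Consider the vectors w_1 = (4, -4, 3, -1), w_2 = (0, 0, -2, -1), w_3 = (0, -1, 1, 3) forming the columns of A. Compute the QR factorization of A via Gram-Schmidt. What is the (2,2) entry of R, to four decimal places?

w_1 = (4, -4, 3, -1); ‖w_1‖ = 6.4807, so q_1 = (0.6172, -0.6172, 0.4629, -0.1543).
q_1·w_2 = 0.6172·0 + (-0.6172)·0 + 0.4629·(-2) + (-0.1543)·(-1) = -0.7715.
u_2 = w_2 + 0.7715·q_1 = (0.4762, -0.4762, -1.6429, -1.1190).
r_{22} = ‖u_2‖ = 2.0988.

r_{22} = 2.0988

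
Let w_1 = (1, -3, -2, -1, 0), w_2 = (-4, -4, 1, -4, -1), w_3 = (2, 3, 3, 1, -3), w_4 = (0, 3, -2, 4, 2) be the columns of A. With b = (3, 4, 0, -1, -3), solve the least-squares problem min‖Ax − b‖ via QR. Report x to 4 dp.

w_1 = (1, -3, -2, -1, 0); ‖w_1‖ = 3.8730, so e_1 = (0.2582, -0.7746, -0.5164, -0.2582, 0.0000).
e_1·w_2 = 0.2582·(-4) + (-0.7746)·(-4) + (-0.5164)·1 + (-0.2582)·(-4) + 0.0000·(-1) = 2.5820.
u_2 = w_2 − 2.5820·e_1 = (-4.6667, -2.0000, 2.3333, -3.3333, -1.0000).
‖u_2‖ = 6.5828, so e_2 = (-0.7089, -0.3038, 0.3545, -0.5064, -0.1519).
e_1·w_3 = 0.2582·2 + (-0.7746)·3 + (-0.5164)·3 + (-0.2582)·1 + 0.0000·(-3) = -3.6148; e_2·w_3 = (-0.7089)·2 + (-0.3038)·3 + 0.3545·3 + (-0.5064)·1 + (-0.1519)·(-3) = -1.3166.
u_3 = w_3 + 3.6148·e_1 + 1.3166·e_2 = (2.0000, -0.2000, 1.6000, -0.6000, -3.2000).
‖u_3‖ = 4.1473, so e_3 = (0.4822, -0.0482, 0.3858, -0.1447, -0.7716).
e_1·w_4 = 0.2582·0 + (-0.7746)·3 + (-0.5164)·(-2) + (-0.2582)·4 + 0.0000·2 = -2.3238; e_2·w_4 = (-0.7089)·0 + (-0.3038)·3 + 0.3545·(-2) + (-0.5064)·4 + (-0.1519)·2 = -3.9497; e_3·w_4 = 0.4822·0 + (-0.0482)·3 + 0.3858·(-2) + (-0.1447)·4 + (-0.7716)·2 = -3.0381.
u_4 = w_4 + 2.3238·e_1 + 3.9497·e_2 + 3.0381·e_3 = (-0.7349, -0.1465, -0.6279, 0.9605, -0.9442).
‖u_4‖ = 1.6643, so e_4 = (-0.4416, -0.0880, -0.3773, 0.5771, -0.5673).
Qᵀb = (-2.0656, -2.3799, 3.7133, -0.5520).
Back-substitute: x_4 = -0.5520/1.6643 = -0.3317.
x_3 = (3.7133 + 3.0381·(-0.3317))/4.1473 = 0.6524.
x_2 = (-2.3799 + 1.3166·0.6524 + 3.9497·(-0.3317))/6.5828 = -0.4301.
x_1 = (-2.0656 − 2.5820·(-0.4301) + 3.6148·0.6524 + 2.3238·(-0.3317))/3.8730 = 0.1633.

x = (0.1633, -0.4301, 0.6524, -0.3317)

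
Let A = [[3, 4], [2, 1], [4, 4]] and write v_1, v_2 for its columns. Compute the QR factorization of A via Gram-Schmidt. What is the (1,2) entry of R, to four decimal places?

r_{12} = 5.5709

v_1 = (3, 2, 4); ‖v_1‖ = 5.3852, so e_1 = (0.5571, 0.3714, 0.7428).
r_{12} = e_1·v_2 = 5.5709.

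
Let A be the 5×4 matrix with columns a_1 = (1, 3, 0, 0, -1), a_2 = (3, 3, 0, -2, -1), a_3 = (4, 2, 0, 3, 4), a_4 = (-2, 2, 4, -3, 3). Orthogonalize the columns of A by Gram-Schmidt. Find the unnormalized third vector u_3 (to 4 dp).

u_3 = (3.2381, 0.4286, 0.0000, 3.2381, 4.5238)

a_1 = (1, 3, 0, 0, -1); ‖a_1‖ = 3.3166, so e_1 = (0.3015, 0.9045, 0.0000, 0.0000, -0.3015).
e_1·a_2 = 0.3015·3 + 0.9045·3 + 0.0000·0 + 0.0000·(-2) + (-0.3015)·(-1) = 3.9196.
u_2 = a_2 − 3.9196·e_1 = (1.8182, -0.5455, 0.0000, -2.0000, 0.1818).
‖u_2‖ = 2.7634, so e_2 = (0.6580, -0.1974, 0.0000, -0.7237, 0.0658).
e_1·a_3 = 0.3015·4 + 0.9045·2 + 0.0000·0 + 0.0000·3 + (-0.3015)·4 = 1.8091; e_2·a_3 = 0.6580·4 + (-0.1974)·2 + 0.0000·0 + (-0.7237)·3 + 0.0658·4 = 0.3290.
u_3 = a_3 − 1.8091·e_1 − 0.3290·e_2 = (3.2381, 0.4286, 0.0000, 3.2381, 4.5238).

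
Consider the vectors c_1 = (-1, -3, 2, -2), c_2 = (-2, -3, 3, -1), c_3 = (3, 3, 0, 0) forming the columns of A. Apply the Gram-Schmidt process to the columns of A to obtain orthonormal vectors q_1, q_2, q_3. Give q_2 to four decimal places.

q_2 = (-0.5504, 0.0971, 0.5180, 0.6475)

q_1 = c_1/‖c_1‖ = (-1, -3, 2, -2)/4.2426 = (-0.2357, -0.7071, 0.4714, -0.4714).
r_{12} = q_1·c_2 = 4.4783.
u_2 = c_2 − 4.4783·q_1 = (-0.9444, 0.1667, 0.8889, 1.1111).
‖u_2‖ = 1.7159, so q_2 = (-0.5504, 0.0971, 0.5180, 0.6475).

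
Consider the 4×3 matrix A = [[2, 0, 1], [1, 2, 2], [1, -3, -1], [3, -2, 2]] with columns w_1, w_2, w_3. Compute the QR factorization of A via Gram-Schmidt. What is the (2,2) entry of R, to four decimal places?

r_{22} = 3.7059

q_1 = w_1/‖w_1‖ = (2, 1, 1, 3)/3.8730 = (0.5164, 0.2582, 0.2582, 0.7746).
r_{12} = q_1·w_2 = -1.8074.
u_2 = w_2 + 1.8074·q_1 = (0.9333, 2.4667, -2.5333, -0.6000).
r_{22} = ‖u_2‖ = 3.7059.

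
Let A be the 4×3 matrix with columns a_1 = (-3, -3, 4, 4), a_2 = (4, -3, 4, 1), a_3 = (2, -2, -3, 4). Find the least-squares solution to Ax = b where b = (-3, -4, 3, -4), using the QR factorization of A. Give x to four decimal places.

x = (0.3472, 0.1597, -0.7681)

a_1 = (-3, -3, 4, 4); ‖a_1‖ = 7.0711, so e_1 = (-0.4243, -0.4243, 0.5657, 0.5657).
e_1·a_2 = (-0.4243)·4 + (-0.4243)·(-3) + 0.5657·4 + 0.5657·1 = 2.4042.
u_2 = a_2 − 2.4042·e_1 = (5.0200, -1.9800, 2.6400, -0.3600).
‖u_2‖ = 6.0183, so e_2 = (0.8341, -0.3290, 0.4387, -0.0598).
e_1·a_3 = (-0.4243)·2 + (-0.4243)·(-2) + 0.5657·(-3) + 0.5657·4 = 0.5657; e_2·a_3 = 0.8341·2 + (-0.3290)·(-2) + 0.4387·(-3) + (-0.0598)·4 = 0.7710.
u_3 = a_3 − 0.5657·e_1 − 0.7710·e_2 = (1.5969, -1.5064, -3.6582, 3.7261).
‖u_3‖ = 5.6644, so e_3 = (0.2819, -0.2659, -0.6458, 0.6578).
Qᵀb = (2.4042, 0.3689, -4.3507).
Back-substitute: x_3 = -4.3507/5.6644 = -0.7681.
x_2 = (0.3689 − 0.7710·(-0.7681))/6.0183 = 0.1597.
x_1 = (2.4042 − 2.4042·0.1597 − 0.5657·(-0.7681))/7.0711 = 0.3472.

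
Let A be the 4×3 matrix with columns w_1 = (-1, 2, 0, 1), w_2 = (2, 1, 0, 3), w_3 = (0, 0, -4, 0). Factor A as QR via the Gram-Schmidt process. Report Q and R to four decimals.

q_1 = w_1/‖w_1‖ = (-1, 2, 0, 1)/2.4495 = (-0.4082, 0.8165, 0.0000, 0.4082).
r_{12} = q_1·w_2 = 1.2247.
u_2 = w_2 − 1.2247·q_1 = (2.5000, 0.0000, 0.0000, 2.5000).
‖u_2‖ = 3.5355, so q_2 = (0.7071, 0.0000, 0.0000, 0.7071).
r_{13} = q_1·w_3 = 0.0000; r_{23} = q_2·w_3 = 0.0000.
u_3 = w_3 + 0.0000·q_1 + 0.0000·q_2 = (0.0000, 0.0000, -4.0000, 0.0000).
‖u_3‖ = 4.0000, so q_3 = (0.0000, 0.0000, -1.0000, 0.0000).

Q = [[-0.4082, 0.7071, 0.0000], [0.8165, 0.0000, 0.0000], [0.0000, 0.0000, -1.0000], [0.4082, 0.7071, 0.0000]], R = [[2.4495, 1.2247, 0.0000], [0.0000, 3.5355, 0.0000], [0.0000, 0.0000, 4.0000]]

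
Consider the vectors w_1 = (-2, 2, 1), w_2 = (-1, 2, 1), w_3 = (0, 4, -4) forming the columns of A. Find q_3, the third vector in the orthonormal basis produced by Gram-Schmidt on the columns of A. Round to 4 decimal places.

q_3 = (0.0000, 0.4472, -0.8944)

w_1 = (-2, 2, 1); ‖w_1‖ = 3.0000, so q_1 = (-0.6667, 0.6667, 0.3333).
q_1·w_2 = (-0.6667)·(-1) + 0.6667·2 + 0.3333·1 = 2.3333.
u_2 = w_2 − 2.3333·q_1 = (0.5556, 0.4444, 0.2222).
‖u_2‖ = 0.7454, so q_2 = (0.7454, 0.5963, 0.2981).
q_1·w_3 = (-0.6667)·0 + 0.6667·4 + 0.3333·(-4) = 1.3333; q_2·w_3 = 0.7454·0 + 0.5963·4 + 0.2981·(-4) = 1.1926.
u_3 = w_3 − 1.3333·q_1 − 1.1926·q_2 = (0.0000, 2.4000, -4.8000).
‖u_3‖ = 5.3666, so q_3 = (0.0000, 0.4472, -0.8944).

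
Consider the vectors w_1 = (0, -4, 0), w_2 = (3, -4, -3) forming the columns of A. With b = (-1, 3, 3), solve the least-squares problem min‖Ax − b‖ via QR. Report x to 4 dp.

x = (-0.0833, -0.6667)

e_1 = w_1/‖w_1‖ = (0, -4, 0)/4.0000 = (0.0000, -1.0000, 0.0000).
r_{12} = e_1·w_2 = 4.0000.
u_2 = w_2 − 4.0000·e_1 = (3.0000, 0.0000, -3.0000).
‖u_2‖ = 4.2426, so e_2 = (0.7071, 0.0000, -0.7071).
Qᵀb = (-3.0000, -2.8284).
Back-substitute: x_2 = -2.8284/4.2426 = -0.6667.
x_1 = (-3.0000 − 4.0000·(-0.6667))/4.0000 = -0.0833.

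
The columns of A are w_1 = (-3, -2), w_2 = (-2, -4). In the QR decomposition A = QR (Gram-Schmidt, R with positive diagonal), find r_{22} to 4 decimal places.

w_1 = (-3, -2); ‖w_1‖ = 3.6056, so e_1 = (-0.8321, -0.5547).
e_1·w_2 = (-0.8321)·(-2) + (-0.5547)·(-4) = 3.8829.
u_2 = w_2 − 3.8829·e_1 = (1.2308, -1.8462).
r_{22} = ‖u_2‖ = 2.2188.

r_{22} = 2.2188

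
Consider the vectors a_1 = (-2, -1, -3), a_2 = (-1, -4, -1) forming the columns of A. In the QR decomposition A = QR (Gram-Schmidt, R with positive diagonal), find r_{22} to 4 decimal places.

r_{22} = 3.4949

a_1 = (-2, -1, -3); ‖a_1‖ = 3.7417, so e_1 = (-0.5345, -0.2673, -0.8018).
e_1·a_2 = (-0.5345)·(-1) + (-0.2673)·(-4) + (-0.8018)·(-1) = 2.4054.
u_2 = a_2 − 2.4054·e_1 = (0.2857, -3.3571, 0.9286).
r_{22} = ‖u_2‖ = 3.4949.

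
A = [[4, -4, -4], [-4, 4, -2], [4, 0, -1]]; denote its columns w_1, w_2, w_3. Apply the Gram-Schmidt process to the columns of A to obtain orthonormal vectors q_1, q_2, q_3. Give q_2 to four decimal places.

q_1 = w_1/‖w_1‖ = (4, -4, 4)/6.9282 = (0.5774, -0.5774, 0.5774).
r_{12} = q_1·w_2 = -4.6188.
u_2 = w_2 + 4.6188·q_1 = (-1.3333, 1.3333, 2.6667).
‖u_2‖ = 3.2660, so q_2 = (-0.4082, 0.4082, 0.8165).

q_2 = (-0.4082, 0.4082, 0.8165)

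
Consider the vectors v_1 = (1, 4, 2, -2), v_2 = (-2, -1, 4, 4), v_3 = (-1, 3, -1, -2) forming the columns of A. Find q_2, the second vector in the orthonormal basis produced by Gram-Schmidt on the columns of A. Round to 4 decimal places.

q_2 = (-0.2951, -0.0067, 0.7513, 0.5903)

q_1 = v_1/‖v_1‖ = (1, 4, 2, -2)/5.0000 = (0.2000, 0.8000, 0.4000, -0.4000).
r_{12} = q_1·v_2 = -1.2000.
u_2 = v_2 + 1.2000·q_1 = (-1.7600, -0.0400, 4.4800, 3.5200).
‖u_2‖ = 5.9632, so q_2 = (-0.2951, -0.0067, 0.7513, 0.5903).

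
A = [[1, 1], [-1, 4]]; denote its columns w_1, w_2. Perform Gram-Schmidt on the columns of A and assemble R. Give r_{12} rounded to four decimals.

w_1 = (1, -1); ‖w_1‖ = 1.4142, so q_1 = (0.7071, -0.7071).
r_{12} = q_1·w_2 = -2.1213.

r_{12} = -2.1213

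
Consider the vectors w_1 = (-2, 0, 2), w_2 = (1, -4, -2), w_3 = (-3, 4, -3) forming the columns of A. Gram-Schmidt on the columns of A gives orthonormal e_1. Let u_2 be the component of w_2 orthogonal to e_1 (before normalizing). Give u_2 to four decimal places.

u_2 = (-0.5000, -4.0000, -0.5000)

w_1 = (-2, 0, 2); ‖w_1‖ = 2.8284, so e_1 = (-0.7071, 0.0000, 0.7071).
e_1·w_2 = (-0.7071)·1 + 0.0000·(-4) + 0.7071·(-2) = -2.1213.
u_2 = w_2 + 2.1213·e_1 = (-0.5000, -4.0000, -0.5000).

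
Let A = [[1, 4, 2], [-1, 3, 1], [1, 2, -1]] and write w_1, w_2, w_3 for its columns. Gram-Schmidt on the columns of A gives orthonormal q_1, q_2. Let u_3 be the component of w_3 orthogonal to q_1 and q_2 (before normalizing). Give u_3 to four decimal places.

u_3 = (0.9615, -0.3846, -1.3462)

w_1 = (1, -1, 1); ‖w_1‖ = 1.7321, so q_1 = (0.5774, -0.5774, 0.5774).
q_1·w_2 = 0.5774·4 + (-0.5774)·3 + 0.5774·2 = 1.7321.
u_2 = w_2 − 1.7321·q_1 = (3.0000, 4.0000, 1.0000).
‖u_2‖ = 5.0990, so q_2 = (0.5883, 0.7845, 0.1961).
q_1·w_3 = 0.5774·2 + (-0.5774)·1 + 0.5774·(-1) = 0.0000; q_2·w_3 = 0.5883·2 + 0.7845·1 + 0.1961·(-1) = 1.7650.
u_3 = w_3 + 0.0000·q_1 − 1.7650·q_2 = (0.9615, -0.3846, -1.3462).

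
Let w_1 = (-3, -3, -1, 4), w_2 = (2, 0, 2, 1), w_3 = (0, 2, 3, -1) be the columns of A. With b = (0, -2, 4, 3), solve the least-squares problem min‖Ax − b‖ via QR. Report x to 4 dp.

x = (0.7792, 1.2078, 0.6494)

w_1 = (-3, -3, -1, 4); ‖w_1‖ = 5.9161, so e_1 = (-0.5071, -0.5071, -0.1690, 0.6761).
e_1·w_2 = (-0.5071)·2 + (-0.5071)·0 + (-0.1690)·2 + 0.6761·1 = -0.6761.
u_2 = w_2 + 0.6761·e_1 = (1.6571, -0.3429, 1.8857, 1.4571).
‖u_2‖ = 2.9228, so e_2 = (0.5670, -0.1173, 0.6452, 0.4985).
e_1·w_3 = (-0.5071)·0 + (-0.5071)·2 + (-0.1690)·3 + 0.6761·(-1) = -2.1974; e_2·w_3 = 0.5670·0 + (-0.1173)·2 + 0.6452·3 + 0.4985·(-1) = 1.2024.
u_3 = w_3 + 2.1974·e_1 − 1.2024·e_2 = (-1.7960, 1.0268, 1.8528, -0.1137).
‖u_3‖ = 2.7795, so e_3 = (-0.6461, 0.3694, 0.6666, -0.0409).
Qᵀb = (2.3664, 4.3109, 1.8049).
Back-substitute: x_3 = 1.8049/2.7795 = 0.6494.
x_2 = (4.3109 − 1.2024·0.6494)/2.9228 = 1.2078.
x_1 = (2.3664 + 0.6761·1.2078 + 2.1974·0.6494)/5.9161 = 0.7792.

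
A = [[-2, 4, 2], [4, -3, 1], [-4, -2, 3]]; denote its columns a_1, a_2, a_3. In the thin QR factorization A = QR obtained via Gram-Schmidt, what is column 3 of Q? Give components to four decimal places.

e_3 = (0.6667, 0.6667, 0.3333)

e_1 = a_1/‖a_1‖ = (-2, 4, -4)/6.0000 = (-0.3333, 0.6667, -0.6667).
r_{12} = e_1·a_2 = -2.0000.
u_2 = a_2 + 2.0000·e_1 = (3.3333, -1.6667, -3.3333).
‖u_2‖ = 5.0000, so e_2 = (0.6667, -0.3333, -0.6667).
r_{13} = e_1·a_3 = -2.0000; r_{23} = e_2·a_3 = -1.0000.
u_3 = a_3 + 2.0000·e_1 + 1.0000·e_2 = (2.0000, 2.0000, 1.0000).
‖u_3‖ = 3.0000, so e_3 = (0.6667, 0.6667, 0.3333).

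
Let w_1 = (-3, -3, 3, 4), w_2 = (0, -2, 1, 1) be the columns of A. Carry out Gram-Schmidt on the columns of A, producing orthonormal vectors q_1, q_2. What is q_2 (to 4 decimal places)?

q_2 = (0.6304, -0.7597, 0.0647, -0.1455)

w_1 = (-3, -3, 3, 4); ‖w_1‖ = 6.5574, so q_1 = (-0.4575, -0.4575, 0.4575, 0.6100).
q_1·w_2 = (-0.4575)·0 + (-0.4575)·(-2) + 0.4575·1 + 0.6100·1 = 1.9825.
u_2 = w_2 − 1.9825·q_1 = (0.9070, -1.0930, 0.0930, -0.2093).
‖u_2‖ = 1.4387, so q_2 = (0.6304, -0.7597, 0.0647, -0.1455).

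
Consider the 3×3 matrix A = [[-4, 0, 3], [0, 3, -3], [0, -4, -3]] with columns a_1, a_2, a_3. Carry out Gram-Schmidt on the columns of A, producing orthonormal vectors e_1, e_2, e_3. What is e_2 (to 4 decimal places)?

e_2 = (0.0000, 0.6000, -0.8000)

e_1 = a_1/‖a_1‖ = (-4, 0, 0)/4.0000 = (-1.0000, 0.0000, 0.0000).
r_{12} = e_1·a_2 = 0.0000.
u_2 = a_2 + 0.0000·e_1 = (0.0000, 3.0000, -4.0000).
‖u_2‖ = 5.0000, so e_2 = (0.0000, 0.6000, -0.8000).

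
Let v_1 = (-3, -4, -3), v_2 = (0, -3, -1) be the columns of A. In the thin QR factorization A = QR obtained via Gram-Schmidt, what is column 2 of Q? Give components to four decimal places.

q_2 = (0.7197, -0.6717, 0.1759)

q_1 = v_1/‖v_1‖ = (-3, -4, -3)/5.8310 = (-0.5145, -0.6860, -0.5145).
r_{12} = q_1·v_2 = 2.5725.
u_2 = v_2 − 2.5725·q_1 = (1.3235, -1.2353, 0.3235).
‖u_2‖ = 1.8391, so q_2 = (0.7197, -0.6717, 0.1759).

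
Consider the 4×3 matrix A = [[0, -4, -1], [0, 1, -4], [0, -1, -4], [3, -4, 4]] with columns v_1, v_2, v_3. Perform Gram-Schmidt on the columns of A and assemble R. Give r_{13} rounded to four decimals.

q_1 = v_1/‖v_1‖ = (0, 0, 0, 3)/3.0000 = (0.0000, 0.0000, 0.0000, 1.0000).
r_{13} = q_1·v_3 = 4.0000.

r_{13} = 4.0000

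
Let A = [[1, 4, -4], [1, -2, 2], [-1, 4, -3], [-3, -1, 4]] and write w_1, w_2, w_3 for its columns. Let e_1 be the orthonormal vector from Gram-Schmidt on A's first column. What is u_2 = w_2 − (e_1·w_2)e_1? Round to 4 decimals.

e_1 = w_1/‖w_1‖ = (1, 1, -1, -3)/3.4641 = (0.2887, 0.2887, -0.2887, -0.8660).
r_{12} = e_1·w_2 = 0.2887.
u_2 = w_2 − 0.2887·e_1 = (3.9167, -2.0833, 4.0833, -0.7500).

u_2 = (3.9167, -2.0833, 4.0833, -0.7500)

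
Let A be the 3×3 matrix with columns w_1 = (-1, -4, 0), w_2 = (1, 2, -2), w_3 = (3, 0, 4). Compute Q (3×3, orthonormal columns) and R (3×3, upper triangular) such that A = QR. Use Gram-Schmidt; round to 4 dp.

Q = [[-0.2425, 0.2287, 0.9428], [-0.9701, -0.0572, -0.2357], [0.0000, -0.9718, 0.2357]], R = [[4.1231, -2.1828, -0.7276], [0.0000, 2.0580, -3.2013], [0.0000, 0.0000, 3.7712]]

w_1 = (-1, -4, 0); ‖w_1‖ = 4.1231, so e_1 = (-0.2425, -0.9701, 0.0000).
e_1·w_2 = (-0.2425)·1 + (-0.9701)·2 + 0.0000·(-2) = -2.1828.
u_2 = w_2 + 2.1828·e_1 = (0.4706, -0.1176, -2.0000).
‖u_2‖ = 2.0580, so e_2 = (0.2287, -0.0572, -0.9718).
e_1·w_3 = (-0.2425)·3 + (-0.9701)·0 + 0.0000·4 = -0.7276; e_2·w_3 = 0.2287·3 + (-0.0572)·0 + (-0.9718)·4 = -3.2013.
u_3 = w_3 + 0.7276·e_1 + 3.2013·e_2 = (3.5556, -0.8889, 0.8889).
‖u_3‖ = 3.7712, so e_3 = (0.9428, -0.2357, 0.2357).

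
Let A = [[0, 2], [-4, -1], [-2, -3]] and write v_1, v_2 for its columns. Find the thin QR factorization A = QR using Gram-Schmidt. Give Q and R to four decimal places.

v_1 = (0, -4, -2); ‖v_1‖ = 4.4721, so e_1 = (0.0000, -0.8944, -0.4472).
e_1·v_2 = 0.0000·2 + (-0.8944)·(-1) + (-0.4472)·(-3) = 2.2361.
u_2 = v_2 − 2.2361·e_1 = (2.0000, 1.0000, -2.0000).
‖u_2‖ = 3.0000, so e_2 = (0.6667, 0.3333, -0.6667).

Q = [[0.0000, 0.6667], [-0.8944, 0.3333], [-0.4472, -0.6667]], R = [[4.4721, 2.2361], [0.0000, 3.0000]]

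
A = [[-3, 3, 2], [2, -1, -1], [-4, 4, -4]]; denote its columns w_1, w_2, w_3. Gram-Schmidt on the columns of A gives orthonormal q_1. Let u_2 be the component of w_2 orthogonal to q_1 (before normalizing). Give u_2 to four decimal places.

w_1 = (-3, 2, -4); ‖w_1‖ = 5.3852, so q_1 = (-0.5571, 0.3714, -0.7428).
q_1·w_2 = (-0.5571)·3 + 0.3714·(-1) + (-0.7428)·4 = -5.0138.
u_2 = w_2 + 5.0138·q_1 = (0.2069, 0.8621, 0.2759).

u_2 = (0.2069, 0.8621, 0.2759)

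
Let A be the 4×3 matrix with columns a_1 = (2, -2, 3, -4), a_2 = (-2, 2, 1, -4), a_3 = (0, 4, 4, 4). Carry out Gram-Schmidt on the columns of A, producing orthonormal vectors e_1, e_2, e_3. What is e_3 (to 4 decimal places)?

a_1 = (2, -2, 3, -4); ‖a_1‖ = 5.7446, so e_1 = (0.3482, -0.3482, 0.5222, -0.6963).
e_1·a_2 = 0.3482·(-2) + (-0.3482)·2 + 0.5222·1 + (-0.6963)·(-4) = 1.9149.
u_2 = a_2 − 1.9149·e_1 = (-2.6667, 2.6667, 0.0000, -2.6667).
‖u_2‖ = 4.6188, so e_2 = (-0.5774, 0.5774, 0.0000, -0.5774).
e_1·a_3 = 0.3482·0 + (-0.3482)·4 + 0.5222·4 + (-0.6963)·4 = -2.0889; e_2·a_3 = (-0.5774)·0 + 0.5774·4 + 0.0000·4 + (-0.5774)·4 = 0.0000.
u_3 = a_3 + 2.0889·e_1 − 0.0000·e_2 = (0.7273, 3.2727, 5.0909, 2.5455).
‖u_3‖ = 6.6058, so e_3 = (0.1101, 0.4954, 0.7707, 0.3853).

e_3 = (0.1101, 0.4954, 0.7707, 0.3853)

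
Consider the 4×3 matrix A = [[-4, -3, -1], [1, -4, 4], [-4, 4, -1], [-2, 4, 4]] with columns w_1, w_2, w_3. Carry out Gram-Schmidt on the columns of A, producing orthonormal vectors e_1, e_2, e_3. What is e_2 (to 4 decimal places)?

e_2 = (-0.6683, -0.5041, 0.3208, 0.4430)

w_1 = (-4, 1, -4, -2); ‖w_1‖ = 6.0828, so e_1 = (-0.6576, 0.1644, -0.6576, -0.3288).
e_1·w_2 = (-0.6576)·(-3) + 0.1644·(-4) + (-0.6576)·4 + (-0.3288)·4 = -2.6304.
u_2 = w_2 + 2.6304·e_1 = (-4.7297, -3.5676, 2.2703, 3.1351).
‖u_2‖ = 7.0768, so e_2 = (-0.6683, -0.5041, 0.3208, 0.4430).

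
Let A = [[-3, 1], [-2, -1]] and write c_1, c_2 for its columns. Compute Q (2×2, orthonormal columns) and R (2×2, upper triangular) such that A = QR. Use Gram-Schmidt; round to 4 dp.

Q = [[-0.8321, 0.5547], [-0.5547, -0.8321]], R = [[3.6056, -0.2774], [0.0000, 1.3868]]

q_1 = c_1/‖c_1‖ = (-3, -2)/3.6056 = (-0.8321, -0.5547).
r_{12} = q_1·c_2 = -0.2774.
u_2 = c_2 + 0.2774·q_1 = (0.7692, -1.1538).
‖u_2‖ = 1.3868, so q_2 = (0.5547, -0.8321).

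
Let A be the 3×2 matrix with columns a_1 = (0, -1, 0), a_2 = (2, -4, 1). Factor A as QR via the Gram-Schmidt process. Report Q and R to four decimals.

q_1 = a_1/‖a_1‖ = (0, -1, 0)/1.0000 = (0.0000, -1.0000, 0.0000).
r_{12} = q_1·a_2 = 4.0000.
u_2 = a_2 − 4.0000·q_1 = (2.0000, 0.0000, 1.0000).
‖u_2‖ = 2.2361, so q_2 = (0.8944, 0.0000, 0.4472).

Q = [[0.0000, 0.8944], [-1.0000, 0.0000], [0.0000, 0.4472]], R = [[1.0000, 4.0000], [0.0000, 2.2361]]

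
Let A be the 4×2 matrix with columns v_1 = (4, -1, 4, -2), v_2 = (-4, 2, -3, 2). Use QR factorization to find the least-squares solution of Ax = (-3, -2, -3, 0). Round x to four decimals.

x = (-2.2769, -1.8308)

v_1 = (4, -1, 4, -2); ‖v_1‖ = 6.0828, so e_1 = (0.6576, -0.1644, 0.6576, -0.3288).
e_1·v_2 = 0.6576·(-4) + (-0.1644)·2 + 0.6576·(-3) + (-0.3288)·2 = -5.5896.
u_2 = v_2 + 5.5896·e_1 = (-0.3243, 1.0811, 0.6757, 0.1622).
‖u_2‖ = 1.3254, so e_2 = (-0.2447, 0.8156, 0.5098, 0.1223).
Qᵀb = (-3.6168, -2.4266).
Back-substitute: x_2 = -2.4266/1.3254 = -1.8308.
x_1 = (-3.6168 + 5.5896·(-1.8308))/6.0828 = -2.2769.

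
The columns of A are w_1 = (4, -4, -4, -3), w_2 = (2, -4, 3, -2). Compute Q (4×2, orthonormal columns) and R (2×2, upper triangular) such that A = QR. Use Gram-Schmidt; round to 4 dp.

Q = [[0.5298, 0.1410], [-0.5298, -0.5237], [-0.5298, 0.8157], [-0.3974, -0.2014]], R = [[7.5498, 2.3842], [0.0000, 5.2265]]

e_1 = w_1/‖w_1‖ = (4, -4, -4, -3)/7.5498 = (0.5298, -0.5298, -0.5298, -0.3974).
r_{12} = e_1·w_2 = 2.3842.
u_2 = w_2 − 2.3842·e_1 = (0.7368, -2.7368, 4.2632, -1.0526).
‖u_2‖ = 5.2265, so e_2 = (0.1410, -0.5237, 0.8157, -0.2014).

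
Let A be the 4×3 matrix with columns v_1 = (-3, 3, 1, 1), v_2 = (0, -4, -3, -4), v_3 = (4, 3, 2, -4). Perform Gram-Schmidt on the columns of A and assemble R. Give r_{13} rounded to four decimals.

r_{13} = -1.1180

v_1 = (-3, 3, 1, 1); ‖v_1‖ = 4.4721, so e_1 = (-0.6708, 0.6708, 0.2236, 0.2236).
r_{13} = e_1·v_3 = -1.1180.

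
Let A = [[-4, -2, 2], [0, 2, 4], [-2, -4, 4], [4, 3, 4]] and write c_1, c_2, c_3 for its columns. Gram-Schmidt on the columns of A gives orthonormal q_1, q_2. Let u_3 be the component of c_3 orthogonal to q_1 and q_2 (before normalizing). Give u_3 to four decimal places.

q_1 = c_1/‖c_1‖ = (-4, 0, -2, 4)/6.0000 = (-0.6667, 0.0000, -0.3333, 0.6667).
r_{12} = q_1·c_2 = 4.6667.
u_2 = c_2 − 4.6667·q_1 = (1.1111, 2.0000, -2.4444, -0.1111).
‖u_2‖ = 3.3500, so q_2 = (0.3317, 0.5970, -0.7297, -0.0332).
r_{13} = q_1·c_3 = 0.0000; r_{23} = q_2·c_3 = 0.0000.
u_3 = c_3 + 0.0000·q_1 + 0.0000·q_2 = (2.0000, 4.0000, 4.0000, 4.0000).

u_3 = (2.0000, 4.0000, 4.0000, 4.0000)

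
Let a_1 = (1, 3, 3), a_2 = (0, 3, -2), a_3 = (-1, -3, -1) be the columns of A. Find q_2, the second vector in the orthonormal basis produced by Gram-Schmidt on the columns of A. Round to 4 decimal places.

a_1 = (1, 3, 3); ‖a_1‖ = 4.3589, so q_1 = (0.2294, 0.6882, 0.6882).
q_1·a_2 = 0.2294·0 + 0.6882·3 + 0.6882·(-2) = 0.6882.
u_2 = a_2 − 0.6882·q_1 = (-0.1579, 2.5263, -2.4737).
‖u_2‖ = 3.5393, so q_2 = (-0.0446, 0.7138, -0.6989).

q_2 = (-0.0446, 0.7138, -0.6989)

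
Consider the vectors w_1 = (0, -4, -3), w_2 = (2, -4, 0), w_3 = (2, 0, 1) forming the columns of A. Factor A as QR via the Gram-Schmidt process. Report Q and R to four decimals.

Q = [[0.0000, 0.6402, 0.7682], [-0.8000, -0.4609, 0.3841], [-0.6000, 0.6146, -0.5121]], R = [[5.0000, 3.2000, -0.6000], [0.0000, 3.1241, 1.8949], [0.0000, 0.0000, 1.0243]]

w_1 = (0, -4, -3); ‖w_1‖ = 5.0000, so e_1 = (0.0000, -0.8000, -0.6000).
e_1·w_2 = 0.0000·2 + (-0.8000)·(-4) + (-0.6000)·0 = 3.2000.
u_2 = w_2 − 3.2000·e_1 = (2.0000, -1.4400, 1.9200).
‖u_2‖ = 3.1241, so e_2 = (0.6402, -0.4609, 0.6146).
e_1·w_3 = 0.0000·2 + (-0.8000)·0 + (-0.6000)·1 = -0.6000; e_2·w_3 = 0.6402·2 + (-0.4609)·0 + 0.6146·1 = 1.8949.
u_3 = w_3 + 0.6000·e_1 − 1.8949·e_2 = (0.7869, 0.3934, -0.5246).
‖u_3‖ = 1.0243, so e_3 = (0.7682, 0.3841, -0.5121).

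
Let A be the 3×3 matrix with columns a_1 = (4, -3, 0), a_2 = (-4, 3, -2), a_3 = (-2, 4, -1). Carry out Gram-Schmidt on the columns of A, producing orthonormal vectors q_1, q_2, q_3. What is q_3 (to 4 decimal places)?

q_1 = a_1/‖a_1‖ = (4, -3, 0)/5.0000 = (0.8000, -0.6000, 0.0000).
r_{12} = q_1·a_2 = -5.0000.
u_2 = a_2 + 5.0000·q_1 = (0.0000, 0.0000, -2.0000).
‖u_2‖ = 2.0000, so q_2 = (0.0000, 0.0000, -1.0000).
r_{13} = q_1·a_3 = -4.0000; r_{23} = q_2·a_3 = 1.0000.
u_3 = a_3 + 4.0000·q_1 − 1.0000·q_2 = (1.2000, 1.6000, 0.0000).
‖u_3‖ = 2.0000, so q_3 = (0.6000, 0.8000, 0.0000).

q_3 = (0.6000, 0.8000, 0.0000)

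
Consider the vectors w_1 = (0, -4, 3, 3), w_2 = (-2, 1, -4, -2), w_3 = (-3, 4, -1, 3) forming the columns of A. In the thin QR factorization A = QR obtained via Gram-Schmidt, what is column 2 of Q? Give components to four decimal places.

w_1 = (0, -4, 3, 3); ‖w_1‖ = 5.8310, so q_1 = (0.0000, -0.6860, 0.5145, 0.5145).
q_1·w_2 = 0.0000·(-2) + (-0.6860)·1 + 0.5145·(-4) + 0.5145·(-2) = -3.7730.
u_2 = w_2 + 3.7730·q_1 = (-2.0000, -1.5882, -2.0588, -0.0588).
‖u_2‖ = 3.2810, so q_2 = (-0.6096, -0.4841, -0.6275, -0.0179).

q_2 = (-0.6096, -0.4841, -0.6275, -0.0179)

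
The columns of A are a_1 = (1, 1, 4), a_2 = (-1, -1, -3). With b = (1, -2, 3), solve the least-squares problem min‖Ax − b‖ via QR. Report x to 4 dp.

x = (4.5000, 5.0000)

a_1 = (1, 1, 4); ‖a_1‖ = 4.2426, so e_1 = (0.2357, 0.2357, 0.9428).
e_1·a_2 = 0.2357·(-1) + 0.2357·(-1) + 0.9428·(-3) = -3.2998.
u_2 = a_2 + 3.2998·e_1 = (-0.2222, -0.2222, 0.1111).
‖u_2‖ = 0.3333, so e_2 = (-0.6667, -0.6667, 0.3333).
Qᵀb = (2.5927, 1.6667).
Back-substitute: x_2 = 1.6667/0.3333 = 5.0000.
x_1 = (2.5927 + 3.2998·5.0000)/4.2426 = 4.5000.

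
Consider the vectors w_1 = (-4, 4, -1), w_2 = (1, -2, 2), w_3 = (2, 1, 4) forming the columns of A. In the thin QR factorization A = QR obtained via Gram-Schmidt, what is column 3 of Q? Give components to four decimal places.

w_1 = (-4, 4, -1); ‖w_1‖ = 5.7446, so q_1 = (-0.6963, 0.6963, -0.1741).
q_1·w_2 = (-0.6963)·1 + 0.6963·(-2) + (-0.1741)·2 = -2.4371.
u_2 = w_2 + 2.4371·q_1 = (-0.6970, -0.3030, 1.5758).
‖u_2‖ = 1.7495, so q_2 = (-0.3984, -0.1732, 0.9007).
q_1·w_3 = (-0.6963)·2 + 0.6963·1 + (-0.1741)·4 = -1.3926; q_2·w_3 = (-0.3984)·2 + (-0.1732)·1 + 0.9007·4 = 2.6328.
u_3 = w_3 + 1.3926·q_1 − 2.6328·q_2 = (2.0792, 2.4257, 1.3861).
‖u_3‖ = 3.4826, so q_3 = (0.5970, 0.6965, 0.3980).

q_3 = (0.5970, 0.6965, 0.3980)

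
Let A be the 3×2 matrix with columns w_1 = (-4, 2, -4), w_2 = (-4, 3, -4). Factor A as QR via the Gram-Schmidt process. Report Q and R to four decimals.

e_1 = w_1/‖w_1‖ = (-4, 2, -4)/6.0000 = (-0.6667, 0.3333, -0.6667).
r_{12} = e_1·w_2 = 6.3333.
u_2 = w_2 − 6.3333·e_1 = (0.2222, 0.8889, 0.2222).
‖u_2‖ = 0.9428, so e_2 = (0.2357, 0.9428, 0.2357).

Q = [[-0.6667, 0.2357], [0.3333, 0.9428], [-0.6667, 0.2357]], R = [[6.0000, 6.3333], [0.0000, 0.9428]]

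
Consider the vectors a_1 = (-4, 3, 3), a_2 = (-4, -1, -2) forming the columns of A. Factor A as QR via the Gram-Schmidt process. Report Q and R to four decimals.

Q = [[-0.6860, -0.7182], [0.5145, -0.3658], [0.5145, -0.5919]], R = [[5.8310, 1.2005], [0.0000, 4.4225]]

q_1 = a_1/‖a_1‖ = (-4, 3, 3)/5.8310 = (-0.6860, 0.5145, 0.5145).
r_{12} = q_1·a_2 = 1.2005.
u_2 = a_2 − 1.2005·q_1 = (-3.1765, -1.6176, -2.6176).
‖u_2‖ = 4.4225, so q_2 = (-0.7182, -0.3658, -0.5919).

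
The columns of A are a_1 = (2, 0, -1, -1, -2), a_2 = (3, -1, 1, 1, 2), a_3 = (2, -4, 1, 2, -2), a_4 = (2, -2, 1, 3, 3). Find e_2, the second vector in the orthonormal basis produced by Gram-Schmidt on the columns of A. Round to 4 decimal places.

e_2 = (0.7500, -0.2500, 0.2500, 0.2500, 0.5000)

a_1 = (2, 0, -1, -1, -2); ‖a_1‖ = 3.1623, so e_1 = (0.6325, 0.0000, -0.3162, -0.3162, -0.6325).
e_1·a_2 = 0.6325·3 + 0.0000·(-1) + (-0.3162)·1 + (-0.3162)·1 + (-0.6325)·2 = 0.0000.
u_2 = a_2 + 0.0000·e_1 = (3.0000, -1.0000, 1.0000, 1.0000, 2.0000).
‖u_2‖ = 4.0000, so e_2 = (0.7500, -0.2500, 0.2500, 0.2500, 0.5000).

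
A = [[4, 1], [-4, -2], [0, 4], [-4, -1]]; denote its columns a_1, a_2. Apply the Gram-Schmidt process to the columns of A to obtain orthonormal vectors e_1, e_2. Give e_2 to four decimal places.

a_1 = (4, -4, 0, -4); ‖a_1‖ = 6.9282, so e_1 = (0.5774, -0.5774, 0.0000, -0.5774).
e_1·a_2 = 0.5774·1 + (-0.5774)·(-2) + 0.0000·4 + (-0.5774)·(-1) = 2.3094.
u_2 = a_2 − 2.3094·e_1 = (-0.3333, -0.6667, 4.0000, 0.3333).
‖u_2‖ = 4.0825, so e_2 = (-0.0816, -0.1633, 0.9798, 0.0816).

e_2 = (-0.0816, -0.1633, 0.9798, 0.0816)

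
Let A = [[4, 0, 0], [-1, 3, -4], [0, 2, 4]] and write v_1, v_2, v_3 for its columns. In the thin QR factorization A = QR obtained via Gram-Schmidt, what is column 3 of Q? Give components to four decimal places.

q_3 = (-0.1374, -0.5494, 0.8242)

q_1 = v_1/‖v_1‖ = (4, -1, 0)/4.1231 = (0.9701, -0.2425, 0.0000).
r_{12} = q_1·v_2 = -0.7276.
u_2 = v_2 + 0.7276·q_1 = (0.7059, 2.8235, 2.0000).
‖u_2‖ = 3.5314, so q_2 = (0.1999, 0.7996, 0.5664).
r_{13} = q_1·v_3 = 0.9701; r_{23} = q_2·v_3 = -0.9328.
u_3 = v_3 − 0.9701·q_1 + 0.9328·q_2 = (-0.7547, -3.0189, 4.5283).
‖u_3‖ = 5.4944, so q_3 = (-0.1374, -0.5494, 0.8242).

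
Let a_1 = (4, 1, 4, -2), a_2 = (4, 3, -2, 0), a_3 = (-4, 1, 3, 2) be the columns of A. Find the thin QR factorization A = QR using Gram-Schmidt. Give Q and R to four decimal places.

a_1 = (4, 1, 4, -2); ‖a_1‖ = 6.0828, so e_1 = (0.6576, 0.1644, 0.6576, -0.3288).
e_1·a_2 = 0.6576·4 + 0.1644·3 + 0.6576·(-2) + (-0.3288)·0 = 1.8084.
u_2 = a_2 − 1.8084·e_1 = (2.8108, 2.7027, -3.1892, 0.5946).
‖u_2‖ = 5.0724, so e_2 = (0.5541, 0.5328, -0.6287, 0.1172).
e_1·a_3 = 0.6576·(-4) + 0.1644·1 + 0.6576·3 + (-0.3288)·2 = -1.1508; e_2·a_3 = 0.5541·(-4) + 0.5328·1 + (-0.6287)·3 + 0.1172·2 = -3.3355.
u_3 = a_3 + 1.1508·e_1 + 3.3355·e_2 = (-1.3950, 2.9664, 1.6597, 2.0126).
‖u_3‖ = 4.1893, so e_3 = (-0.3330, 0.7081, 0.3962, 0.4804).

Q = [[0.6576, 0.5541, -0.3330], [0.1644, 0.5328, 0.7081], [0.6576, -0.6287, 0.3962], [-0.3288, 0.1172, 0.4804]], R = [[6.0828, 1.8084, -1.1508], [0.0000, 5.0724, -3.3355], [0.0000, 0.0000, 4.1893]]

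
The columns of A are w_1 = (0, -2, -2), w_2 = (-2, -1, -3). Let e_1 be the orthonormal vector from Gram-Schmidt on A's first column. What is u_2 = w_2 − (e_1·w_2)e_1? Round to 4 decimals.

u_2 = (-2.0000, 1.0000, -1.0000)

w_1 = (0, -2, -2); ‖w_1‖ = 2.8284, so e_1 = (0.0000, -0.7071, -0.7071).
e_1·w_2 = 0.0000·(-2) + (-0.7071)·(-1) + (-0.7071)·(-3) = 2.8284.
u_2 = w_2 − 2.8284·e_1 = (-2.0000, 1.0000, -1.0000).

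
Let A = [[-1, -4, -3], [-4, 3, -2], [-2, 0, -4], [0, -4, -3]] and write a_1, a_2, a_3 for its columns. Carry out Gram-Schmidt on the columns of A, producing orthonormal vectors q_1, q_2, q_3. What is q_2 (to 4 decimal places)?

q_2 = (-0.7111, 0.2396, -0.1237, -0.6493)

a_1 = (-1, -4, -2, 0); ‖a_1‖ = 4.5826, so q_1 = (-0.2182, -0.8729, -0.4364, 0.0000).
q_1·a_2 = (-0.2182)·(-4) + (-0.8729)·3 + (-0.4364)·0 + 0.0000·(-4) = -1.7457.
u_2 = a_2 + 1.7457·q_1 = (-4.3810, 1.4762, -0.7619, -4.0000).
‖u_2‖ = 6.1606, so q_2 = (-0.7111, 0.2396, -0.1237, -0.6493).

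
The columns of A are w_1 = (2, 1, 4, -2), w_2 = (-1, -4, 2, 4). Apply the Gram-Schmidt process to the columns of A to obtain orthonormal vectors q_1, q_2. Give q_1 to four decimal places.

w_1 = (2, 1, 4, -2); ‖w_1‖ = 5.0000, so q_1 = (0.4000, 0.2000, 0.8000, -0.4000).

q_1 = (0.4000, 0.2000, 0.8000, -0.4000)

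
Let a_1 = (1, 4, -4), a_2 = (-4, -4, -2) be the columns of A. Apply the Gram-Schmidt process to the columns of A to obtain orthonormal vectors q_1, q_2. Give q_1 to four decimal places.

a_1 = (1, 4, -4); ‖a_1‖ = 5.7446, so q_1 = (0.1741, 0.6963, -0.6963).

q_1 = (0.1741, 0.6963, -0.6963)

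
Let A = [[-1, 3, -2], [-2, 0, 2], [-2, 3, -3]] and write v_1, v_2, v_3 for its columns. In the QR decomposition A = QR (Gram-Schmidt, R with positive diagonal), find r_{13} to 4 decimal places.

v_1 = (-1, -2, -2); ‖v_1‖ = 3.0000, so e_1 = (-0.3333, -0.6667, -0.6667).
r_{13} = e_1·v_3 = 1.3333.

r_{13} = 1.3333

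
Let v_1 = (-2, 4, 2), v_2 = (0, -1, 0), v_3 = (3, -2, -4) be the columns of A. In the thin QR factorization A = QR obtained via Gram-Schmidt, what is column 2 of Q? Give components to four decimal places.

v_1 = (-2, 4, 2); ‖v_1‖ = 4.8990, so q_1 = (-0.4082, 0.8165, 0.4082).
q_1·v_2 = (-0.4082)·0 + 0.8165·(-1) + 0.4082·0 = -0.8165.
u_2 = v_2 + 0.8165·q_1 = (-0.3333, -0.3333, 0.3333).
‖u_2‖ = 0.5774, so q_2 = (-0.5774, -0.5774, 0.5774).

q_2 = (-0.5774, -0.5774, 0.5774)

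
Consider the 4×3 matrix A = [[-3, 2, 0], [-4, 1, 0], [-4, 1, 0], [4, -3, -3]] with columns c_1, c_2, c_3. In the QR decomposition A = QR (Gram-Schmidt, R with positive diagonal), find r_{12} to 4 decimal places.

r_{12} = -3.4438

e_1 = c_1/‖c_1‖ = (-3, -4, -4, 4)/7.5498 = (-0.3974, -0.5298, -0.5298, 0.5298).
r_{12} = e_1·c_2 = -3.4438.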